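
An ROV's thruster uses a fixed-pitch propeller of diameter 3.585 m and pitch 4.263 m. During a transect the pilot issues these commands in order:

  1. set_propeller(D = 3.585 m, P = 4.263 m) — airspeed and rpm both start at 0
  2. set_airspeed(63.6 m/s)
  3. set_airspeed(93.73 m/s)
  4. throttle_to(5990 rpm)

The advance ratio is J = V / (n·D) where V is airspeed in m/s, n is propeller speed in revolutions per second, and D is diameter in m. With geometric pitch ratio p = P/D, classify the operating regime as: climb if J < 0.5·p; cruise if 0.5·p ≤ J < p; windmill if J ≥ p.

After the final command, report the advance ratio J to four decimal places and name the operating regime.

J = 0.2619, regime = climb

set_propeller: D = 3.585 m, P = 4.263 m (p = P/D = 1.189121); state ← (V=0, rpm=0)
set_airspeed(63.6): V ← 63.6 m/s
set_airspeed(93.73): V ← 93.73 m/s
throttle_to(5990): rpm ← 5990
final state: V = 93.73 m/s, rpm = 5990 → n = rpm/60 = 99.833333 rev/s
J = V / (n·D) = 93.73 / (99.833333 × 3.585) = 0.261887
regime bands: climb J<0.5946 | cruise [0.5946, 1.1891) | windmill J≥1.1891
J = 0.2619 → climb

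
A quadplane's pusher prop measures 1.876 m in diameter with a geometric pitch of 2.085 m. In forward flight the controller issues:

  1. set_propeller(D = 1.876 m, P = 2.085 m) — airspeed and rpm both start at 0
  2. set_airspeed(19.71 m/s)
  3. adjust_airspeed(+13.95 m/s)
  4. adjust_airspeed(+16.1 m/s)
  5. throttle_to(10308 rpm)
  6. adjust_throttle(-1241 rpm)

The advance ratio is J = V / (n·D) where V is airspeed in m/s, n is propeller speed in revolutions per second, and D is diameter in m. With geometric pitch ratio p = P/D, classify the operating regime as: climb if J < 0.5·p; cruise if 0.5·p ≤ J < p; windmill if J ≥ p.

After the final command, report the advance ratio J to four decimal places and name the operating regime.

set_propeller: D = 1.876 m, P = 2.085 m (p = P/D = 1.111407); state ← (V=0, rpm=0)
set_airspeed(19.71): V ← 19.71 m/s
adjust_airspeed(+13.95): V ← 19.71 +13.95 = 33.66 m/s
adjust_airspeed(+16.1): V ← 33.66 +16.1 = 49.76 m/s
throttle_to(10308): rpm ← 10308
adjust_throttle(-1241): rpm ← 10308 -1241 = 9067
final state: V = 49.76 m/s, rpm = 9067 → n = rpm/60 = 151.116667 rev/s
J = V / (n·D) = 49.76 / (151.116667 × 1.876) = 0.175523
regime bands: climb J<0.5557 | cruise [0.5557, 1.1114) | windmill J≥1.1114
J = 0.1755 → climb

J = 0.1755, regime = climb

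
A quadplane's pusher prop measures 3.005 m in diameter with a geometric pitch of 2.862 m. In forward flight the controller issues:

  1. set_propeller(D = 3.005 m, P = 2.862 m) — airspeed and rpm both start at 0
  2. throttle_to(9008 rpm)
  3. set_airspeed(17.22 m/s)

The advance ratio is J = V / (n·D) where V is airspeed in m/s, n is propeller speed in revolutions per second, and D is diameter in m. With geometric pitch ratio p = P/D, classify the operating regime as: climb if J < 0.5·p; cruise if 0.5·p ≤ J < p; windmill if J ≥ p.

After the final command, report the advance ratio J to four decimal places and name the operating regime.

set_propeller: D = 3.005 m, P = 2.862 m (p = P/D = 0.952413); state ← (V=0, rpm=0)
throttle_to(9008): rpm ← 9008
set_airspeed(17.22): V ← 17.22 m/s
final state: V = 17.22 m/s, rpm = 9008 → n = rpm/60 = 150.133333 rev/s
J = V / (n·D) = 17.22 / (150.133333 × 3.005) = 0.038169
regime bands: climb J<0.4762 | cruise [0.4762, 0.9524) | windmill J≥0.9524
J = 0.0382 → climb

J = 0.0382, regime = climb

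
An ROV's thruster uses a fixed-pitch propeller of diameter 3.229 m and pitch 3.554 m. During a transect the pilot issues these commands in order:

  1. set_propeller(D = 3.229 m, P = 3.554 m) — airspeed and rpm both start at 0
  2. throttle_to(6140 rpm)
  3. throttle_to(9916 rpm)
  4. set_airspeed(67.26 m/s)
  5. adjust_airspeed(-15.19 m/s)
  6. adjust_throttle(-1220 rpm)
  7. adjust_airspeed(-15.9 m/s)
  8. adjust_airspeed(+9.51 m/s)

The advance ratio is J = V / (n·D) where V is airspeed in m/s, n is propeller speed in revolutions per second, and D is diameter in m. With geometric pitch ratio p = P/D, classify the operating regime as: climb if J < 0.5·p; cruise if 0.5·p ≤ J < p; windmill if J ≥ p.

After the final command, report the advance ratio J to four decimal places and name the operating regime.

J = 0.0976, regime = climb

set_propeller: D = 3.229 m, P = 3.554 m (p = P/D = 1.100650); state ← (V=0, rpm=0)
throttle_to(6140): rpm ← 6140
throttle_to(9916): rpm ← 9916
set_airspeed(67.26): V ← 67.26 m/s
adjust_airspeed(-15.19): V ← 67.26 -15.19 = 52.07 m/s
adjust_throttle(-1220): rpm ← 9916 -1220 = 8696
adjust_airspeed(-15.9): V ← 52.07 -15.9 = 36.17 m/s
adjust_airspeed(+9.51): V ← 36.17 +9.51 = 45.68 m/s
final state: V = 45.68 m/s, rpm = 8696 → n = rpm/60 = 144.933333 rev/s
J = V / (n·D) = 45.68 / (144.933333 × 3.229) = 0.097609
regime bands: climb J<0.5503 | cruise [0.5503, 1.1007) | windmill J≥1.1007
J = 0.0976 → climb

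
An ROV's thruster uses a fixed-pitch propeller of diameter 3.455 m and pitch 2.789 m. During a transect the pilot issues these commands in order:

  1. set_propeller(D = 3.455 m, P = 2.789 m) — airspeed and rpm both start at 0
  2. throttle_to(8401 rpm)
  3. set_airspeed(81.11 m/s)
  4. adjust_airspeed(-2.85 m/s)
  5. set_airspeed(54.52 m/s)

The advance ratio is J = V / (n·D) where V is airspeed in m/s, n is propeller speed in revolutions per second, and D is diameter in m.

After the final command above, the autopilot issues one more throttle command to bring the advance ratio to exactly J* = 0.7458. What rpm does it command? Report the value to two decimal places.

rpm = 1269.51

set_propeller: D = 3.455 m, P = 2.789 m (p = P/D = 0.807236); state ← (V=0, rpm=0)
throttle_to(8401): rpm ← 8401
set_airspeed(81.11): V ← 81.11 m/s
adjust_airspeed(-2.85): V ← 81.11 -2.85 = 78.26 m/s
set_airspeed(54.52): V ← 54.52 m/s
final state: V = 54.52 m/s, rpm = 8401 → n = rpm/60 = 140.016667 rev/s
target J* = 0.7458; solve J* = V/(n·D) for n: n = V/(J*·D) = 54.52/(0.7458 × 3.455) = 21.158526 rev/s
rpm = 60·n = 1269.511580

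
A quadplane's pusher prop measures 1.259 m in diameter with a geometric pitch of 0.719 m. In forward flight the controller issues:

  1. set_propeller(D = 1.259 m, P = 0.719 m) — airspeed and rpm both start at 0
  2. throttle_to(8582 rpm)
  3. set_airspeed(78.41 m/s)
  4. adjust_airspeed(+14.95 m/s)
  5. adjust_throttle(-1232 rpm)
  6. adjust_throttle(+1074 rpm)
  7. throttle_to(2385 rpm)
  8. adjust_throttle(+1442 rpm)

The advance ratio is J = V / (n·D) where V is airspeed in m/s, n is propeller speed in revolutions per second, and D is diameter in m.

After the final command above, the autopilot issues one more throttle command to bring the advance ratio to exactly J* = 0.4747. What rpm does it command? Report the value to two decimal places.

set_propeller: D = 1.259 m, P = 0.719 m (p = P/D = 0.571088); state ← (V=0, rpm=0)
throttle_to(8582): rpm ← 8582
set_airspeed(78.41): V ← 78.41 m/s
adjust_airspeed(+14.95): V ← 78.41 +14.95 = 93.36 m/s
adjust_throttle(-1232): rpm ← 8582 -1232 = 7350
adjust_throttle(+1074): rpm ← 7350 +1074 = 8424
throttle_to(2385): rpm ← 2385
adjust_throttle(+1442): rpm ← 2385 +1442 = 3827
final state: V = 93.36 m/s, rpm = 3827 → n = rpm/60 = 63.783333 rev/s
target J* = 0.4747; solve J* = V/(n·D) for n: n = V/(J*·D) = 93.36/(0.4747 × 1.259) = 156.212535 rev/s
rpm = 60·n = 9372.752123

rpm = 9372.75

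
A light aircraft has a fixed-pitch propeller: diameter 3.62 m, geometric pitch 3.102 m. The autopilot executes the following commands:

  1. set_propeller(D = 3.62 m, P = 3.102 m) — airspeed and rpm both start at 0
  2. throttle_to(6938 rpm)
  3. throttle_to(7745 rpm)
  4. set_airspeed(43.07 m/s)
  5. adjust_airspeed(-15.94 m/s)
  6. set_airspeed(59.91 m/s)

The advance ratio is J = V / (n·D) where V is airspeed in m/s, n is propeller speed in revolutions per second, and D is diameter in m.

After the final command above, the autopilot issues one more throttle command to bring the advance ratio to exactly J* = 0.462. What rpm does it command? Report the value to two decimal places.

set_propeller: D = 3.62 m, P = 3.102 m (p = P/D = 0.856906); state ← (V=0, rpm=0)
throttle_to(6938): rpm ← 6938
throttle_to(7745): rpm ← 7745
set_airspeed(43.07): V ← 43.07 m/s
adjust_airspeed(-15.94): V ← 43.07 -15.94 = 27.13 m/s
set_airspeed(59.91): V ← 59.91 m/s
final state: V = 59.91 m/s, rpm = 7745 → n = rpm/60 = 129.083333 rev/s
target J* = 0.462; solve J* = V/(n·D) for n: n = V/(J*·D) = 59.91/(0.462 × 3.62) = 35.821913 rev/s
rpm = 60·n = 2149.314774

rpm = 2149.31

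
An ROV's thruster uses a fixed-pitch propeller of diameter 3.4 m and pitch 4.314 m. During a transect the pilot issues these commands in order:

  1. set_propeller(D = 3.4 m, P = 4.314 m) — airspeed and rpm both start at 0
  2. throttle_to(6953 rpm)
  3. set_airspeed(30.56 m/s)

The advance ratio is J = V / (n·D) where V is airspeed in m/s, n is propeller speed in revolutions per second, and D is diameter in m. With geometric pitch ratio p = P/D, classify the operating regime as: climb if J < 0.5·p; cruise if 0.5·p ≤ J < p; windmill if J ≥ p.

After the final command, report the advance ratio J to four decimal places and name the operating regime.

J = 0.0776, regime = climb

set_propeller: D = 3.4 m, P = 4.314 m (p = P/D = 1.268824); state ← (V=0, rpm=0)
throttle_to(6953): rpm ← 6953
set_airspeed(30.56): V ← 30.56 m/s
final state: V = 30.56 m/s, rpm = 6953 → n = rpm/60 = 115.883333 rev/s
J = V / (n·D) = 30.56 / (115.883333 × 3.4) = 0.077563
regime bands: climb J<0.6344 | cruise [0.6344, 1.2688) | windmill J≥1.2688
J = 0.0776 → climb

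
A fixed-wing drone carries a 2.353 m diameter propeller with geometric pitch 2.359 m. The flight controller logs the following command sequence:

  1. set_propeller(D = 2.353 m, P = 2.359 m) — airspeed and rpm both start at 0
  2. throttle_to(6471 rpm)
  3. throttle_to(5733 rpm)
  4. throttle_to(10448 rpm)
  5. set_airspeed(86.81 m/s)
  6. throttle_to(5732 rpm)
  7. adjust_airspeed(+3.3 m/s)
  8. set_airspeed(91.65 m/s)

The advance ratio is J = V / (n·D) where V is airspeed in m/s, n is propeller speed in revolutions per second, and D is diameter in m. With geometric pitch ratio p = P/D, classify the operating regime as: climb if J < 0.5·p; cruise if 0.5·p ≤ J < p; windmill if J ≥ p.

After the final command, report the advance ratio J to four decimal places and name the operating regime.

set_propeller: D = 2.353 m, P = 2.359 m (p = P/D = 1.002550); state ← (V=0, rpm=0)
throttle_to(6471): rpm ← 6471
throttle_to(5733): rpm ← 5733
throttle_to(10448): rpm ← 10448
set_airspeed(86.81): V ← 86.81 m/s
throttle_to(5732): rpm ← 5732
adjust_airspeed(+3.3): V ← 86.81 +3.3 = 90.11 m/s
set_airspeed(91.65): V ← 91.65 m/s
final state: V = 91.65 m/s, rpm = 5732 → n = rpm/60 = 95.533333 rev/s
J = V / (n·D) = 91.65 / (95.533333 × 2.353) = 0.407714
regime bands: climb J<0.5013 | cruise [0.5013, 1.0025) | windmill J≥1.0025
J = 0.4077 → climb

J = 0.4077, regime = climb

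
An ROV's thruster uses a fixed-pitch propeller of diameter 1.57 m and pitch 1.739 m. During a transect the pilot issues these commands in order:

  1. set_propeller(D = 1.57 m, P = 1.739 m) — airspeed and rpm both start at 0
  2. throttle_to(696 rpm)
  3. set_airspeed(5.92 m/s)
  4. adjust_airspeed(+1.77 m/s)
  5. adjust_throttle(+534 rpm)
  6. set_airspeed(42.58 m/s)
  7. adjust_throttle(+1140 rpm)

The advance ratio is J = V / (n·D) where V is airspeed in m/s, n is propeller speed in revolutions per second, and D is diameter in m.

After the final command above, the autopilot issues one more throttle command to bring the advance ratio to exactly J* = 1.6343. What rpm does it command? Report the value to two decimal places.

rpm = 995.69

set_propeller: D = 1.57 m, P = 1.739 m (p = P/D = 1.107643); state ← (V=0, rpm=0)
throttle_to(696): rpm ← 696
set_airspeed(5.92): V ← 5.92 m/s
adjust_airspeed(+1.77): V ← 5.92 +1.77 = 7.69 m/s
adjust_throttle(+534): rpm ← 696 +534 = 1230
set_airspeed(42.58): V ← 42.58 m/s
adjust_throttle(+1140): rpm ← 1230 +1140 = 2370
final state: V = 42.58 m/s, rpm = 2370 → n = rpm/60 = 39.500000 rev/s
target J* = 1.6343; solve J* = V/(n·D) for n: n = V/(J*·D) = 42.58/(1.6343 × 1.57) = 16.594884 rev/s
rpm = 60·n = 995.693047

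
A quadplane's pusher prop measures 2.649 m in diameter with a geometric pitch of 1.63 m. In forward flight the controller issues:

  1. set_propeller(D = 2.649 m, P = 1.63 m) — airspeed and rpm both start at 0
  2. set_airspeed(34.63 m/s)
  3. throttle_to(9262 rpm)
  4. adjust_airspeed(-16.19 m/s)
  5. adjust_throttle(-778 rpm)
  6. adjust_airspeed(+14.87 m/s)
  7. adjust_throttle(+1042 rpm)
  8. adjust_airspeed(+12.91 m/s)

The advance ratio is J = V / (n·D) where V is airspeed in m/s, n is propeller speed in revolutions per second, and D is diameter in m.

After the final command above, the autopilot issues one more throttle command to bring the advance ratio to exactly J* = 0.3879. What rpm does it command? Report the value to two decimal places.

set_propeller: D = 2.649 m, P = 1.63 m (p = P/D = 0.615327); state ← (V=0, rpm=0)
set_airspeed(34.63): V ← 34.63 m/s
throttle_to(9262): rpm ← 9262
adjust_airspeed(-16.19): V ← 34.63 -16.19 = 18.44 m/s
adjust_throttle(-778): rpm ← 9262 -778 = 8484
adjust_airspeed(+14.87): V ← 18.44 +14.87 = 33.31 m/s
adjust_throttle(+1042): rpm ← 8484 +1042 = 9526
adjust_airspeed(+12.91): V ← 33.31 +12.91 = 46.22 m/s
final state: V = 46.22 m/s, rpm = 9526 → n = rpm/60 = 158.766667 rev/s
target J* = 0.3879; solve J* = V/(n·D) for n: n = V/(J*·D) = 46.22/(0.3879 × 2.649) = 44.980906 rev/s
rpm = 60·n = 2698.854388

rpm = 2698.85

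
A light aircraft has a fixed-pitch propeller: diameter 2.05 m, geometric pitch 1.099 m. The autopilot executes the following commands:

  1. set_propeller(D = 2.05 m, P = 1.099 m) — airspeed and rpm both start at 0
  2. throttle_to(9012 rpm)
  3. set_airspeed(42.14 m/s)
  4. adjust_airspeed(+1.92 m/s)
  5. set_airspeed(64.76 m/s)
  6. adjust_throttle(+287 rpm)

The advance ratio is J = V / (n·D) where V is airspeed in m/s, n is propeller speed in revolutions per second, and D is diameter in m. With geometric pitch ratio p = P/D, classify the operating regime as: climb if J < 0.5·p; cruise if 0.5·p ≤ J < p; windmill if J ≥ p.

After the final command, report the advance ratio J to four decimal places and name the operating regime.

J = 0.2038, regime = climb

set_propeller: D = 2.05 m, P = 1.099 m (p = P/D = 0.536098); state ← (V=0, rpm=0)
throttle_to(9012): rpm ← 9012
set_airspeed(42.14): V ← 42.14 m/s
adjust_airspeed(+1.92): V ← 42.14 +1.92 = 44.06 m/s
set_airspeed(64.76): V ← 64.76 m/s
adjust_throttle(+287): rpm ← 9012 +287 = 9299
final state: V = 64.76 m/s, rpm = 9299 → n = rpm/60 = 154.983333 rev/s
J = V / (n·D) = 64.76 / (154.983333 × 2.05) = 0.203830
regime bands: climb J<0.2680 | cruise [0.2680, 0.5361) | windmill J≥0.5361
J = 0.2038 → climb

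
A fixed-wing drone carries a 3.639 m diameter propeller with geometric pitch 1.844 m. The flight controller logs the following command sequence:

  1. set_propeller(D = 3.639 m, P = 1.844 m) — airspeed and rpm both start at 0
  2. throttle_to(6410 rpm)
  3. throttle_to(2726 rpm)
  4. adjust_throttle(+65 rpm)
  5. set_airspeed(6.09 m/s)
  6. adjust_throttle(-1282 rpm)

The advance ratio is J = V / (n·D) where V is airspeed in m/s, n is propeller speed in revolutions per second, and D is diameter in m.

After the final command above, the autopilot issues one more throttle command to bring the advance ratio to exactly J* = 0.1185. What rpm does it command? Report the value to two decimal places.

set_propeller: D = 3.639 m, P = 1.844 m (p = P/D = 0.506733); state ← (V=0, rpm=0)
throttle_to(6410): rpm ← 6410
throttle_to(2726): rpm ← 2726
adjust_throttle(+65): rpm ← 2726 +65 = 2791
set_airspeed(6.09): V ← 6.09 m/s
adjust_throttle(-1282): rpm ← 2791 -1282 = 1509
final state: V = 6.09 m/s, rpm = 1509 → n = rpm/60 = 25.150000 rev/s
target J* = 0.1185; solve J* = V/(n·D) for n: n = V/(J*·D) = 6.09/(0.1185 × 3.639) = 14.122672 rev/s
rpm = 60·n = 847.360347

rpm = 847.36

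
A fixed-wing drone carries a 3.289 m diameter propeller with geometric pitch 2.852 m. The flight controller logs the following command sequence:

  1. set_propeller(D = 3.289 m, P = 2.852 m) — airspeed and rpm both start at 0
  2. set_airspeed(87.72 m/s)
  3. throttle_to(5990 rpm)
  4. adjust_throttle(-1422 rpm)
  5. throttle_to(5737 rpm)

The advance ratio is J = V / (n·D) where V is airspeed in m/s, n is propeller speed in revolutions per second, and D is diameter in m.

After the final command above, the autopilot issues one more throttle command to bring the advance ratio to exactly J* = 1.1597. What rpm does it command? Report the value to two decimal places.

set_propeller: D = 3.289 m, P = 2.852 m (p = P/D = 0.867133); state ← (V=0, rpm=0)
set_airspeed(87.72): V ← 87.72 m/s
throttle_to(5990): rpm ← 5990
adjust_throttle(-1422): rpm ← 5990 -1422 = 4568
throttle_to(5737): rpm ← 5737
final state: V = 87.72 m/s, rpm = 5737 → n = rpm/60 = 95.616667 rev/s
target J* = 1.1597; solve J* = V/(n·D) for n: n = V/(J*·D) = 87.72/(1.1597 × 3.289) = 22.997948 rev/s
rpm = 60·n = 1379.876895

rpm = 1379.88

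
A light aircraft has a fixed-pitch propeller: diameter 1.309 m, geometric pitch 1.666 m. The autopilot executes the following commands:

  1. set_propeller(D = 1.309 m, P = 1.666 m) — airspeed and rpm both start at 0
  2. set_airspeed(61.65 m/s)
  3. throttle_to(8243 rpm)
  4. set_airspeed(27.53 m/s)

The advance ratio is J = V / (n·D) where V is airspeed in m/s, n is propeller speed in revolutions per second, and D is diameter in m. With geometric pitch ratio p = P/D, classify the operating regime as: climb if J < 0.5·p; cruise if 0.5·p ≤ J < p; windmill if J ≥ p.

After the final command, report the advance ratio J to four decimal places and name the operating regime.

set_propeller: D = 1.309 m, P = 1.666 m (p = P/D = 1.272727); state ← (V=0, rpm=0)
set_airspeed(61.65): V ← 61.65 m/s
throttle_to(8243): rpm ← 8243
set_airspeed(27.53): V ← 27.53 m/s
final state: V = 27.53 m/s, rpm = 8243 → n = rpm/60 = 137.383333 rev/s
J = V / (n·D) = 27.53 / (137.383333 × 1.309) = 0.153085
regime bands: climb J<0.6364 | cruise [0.6364, 1.2727) | windmill J≥1.2727
J = 0.1531 → climb

J = 0.1531, regime = climb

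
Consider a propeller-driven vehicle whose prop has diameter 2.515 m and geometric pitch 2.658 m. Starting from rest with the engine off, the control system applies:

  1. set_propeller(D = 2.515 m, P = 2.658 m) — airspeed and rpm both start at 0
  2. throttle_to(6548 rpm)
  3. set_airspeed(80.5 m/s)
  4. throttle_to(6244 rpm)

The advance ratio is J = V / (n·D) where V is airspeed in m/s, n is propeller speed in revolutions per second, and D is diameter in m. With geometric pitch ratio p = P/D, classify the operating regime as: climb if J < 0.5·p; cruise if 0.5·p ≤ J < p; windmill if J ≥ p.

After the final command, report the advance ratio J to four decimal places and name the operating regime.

J = 0.3076, regime = climb

set_propeller: D = 2.515 m, P = 2.658 m (p = P/D = 1.056859); state ← (V=0, rpm=0)
throttle_to(6548): rpm ← 6548
set_airspeed(80.5): V ← 80.5 m/s
throttle_to(6244): rpm ← 6244
final state: V = 80.5 m/s, rpm = 6244 → n = rpm/60 = 104.066667 rev/s
J = V / (n·D) = 80.5 / (104.066667 × 2.515) = 0.307572
regime bands: climb J<0.5284 | cruise [0.5284, 1.0569) | windmill J≥1.0569
J = 0.3076 → climb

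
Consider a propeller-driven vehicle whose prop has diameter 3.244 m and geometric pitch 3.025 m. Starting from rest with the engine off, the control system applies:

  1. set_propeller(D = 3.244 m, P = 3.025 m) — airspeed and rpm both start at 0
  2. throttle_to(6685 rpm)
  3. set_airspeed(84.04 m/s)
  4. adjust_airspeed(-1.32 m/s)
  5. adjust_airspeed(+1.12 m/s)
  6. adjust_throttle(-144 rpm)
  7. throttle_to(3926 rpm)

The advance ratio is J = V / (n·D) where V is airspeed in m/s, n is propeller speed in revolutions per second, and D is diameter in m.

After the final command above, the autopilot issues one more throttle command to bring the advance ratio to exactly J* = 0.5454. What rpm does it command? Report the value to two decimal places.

set_propeller: D = 3.244 m, P = 3.025 m (p = P/D = 0.932491); state ← (V=0, rpm=0)
throttle_to(6685): rpm ← 6685
set_airspeed(84.04): V ← 84.04 m/s
adjust_airspeed(-1.32): V ← 84.04 -1.32 = 82.72 m/s
adjust_airspeed(+1.12): V ← 82.72 +1.12 = 83.84 m/s
adjust_throttle(-144): rpm ← 6685 -144 = 6541
throttle_to(3926): rpm ← 3926
final state: V = 83.84 m/s, rpm = 3926 → n = rpm/60 = 65.433333 rev/s
target J* = 0.5454; solve J* = V/(n·D) for n: n = V/(J*·D) = 83.84/(0.5454 × 3.244) = 47.386572 rev/s
rpm = 60·n = 2843.194307

rpm = 2843.19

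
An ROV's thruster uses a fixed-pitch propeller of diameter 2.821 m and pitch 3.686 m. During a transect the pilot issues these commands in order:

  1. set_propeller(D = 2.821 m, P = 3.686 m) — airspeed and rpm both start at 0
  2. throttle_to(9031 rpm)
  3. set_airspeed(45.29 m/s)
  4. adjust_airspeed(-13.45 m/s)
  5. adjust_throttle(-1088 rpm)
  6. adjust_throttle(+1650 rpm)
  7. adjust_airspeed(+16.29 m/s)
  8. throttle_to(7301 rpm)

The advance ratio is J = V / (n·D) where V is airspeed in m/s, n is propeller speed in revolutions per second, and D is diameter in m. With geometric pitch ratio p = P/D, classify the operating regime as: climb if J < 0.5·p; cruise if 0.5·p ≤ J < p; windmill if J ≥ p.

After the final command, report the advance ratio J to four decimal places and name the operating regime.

set_propeller: D = 2.821 m, P = 3.686 m (p = P/D = 1.306629); state ← (V=0, rpm=0)
throttle_to(9031): rpm ← 9031
set_airspeed(45.29): V ← 45.29 m/s
adjust_airspeed(-13.45): V ← 45.29 -13.45 = 31.84 m/s
adjust_throttle(-1088): rpm ← 9031 -1088 = 7943
adjust_throttle(+1650): rpm ← 7943 +1650 = 9593
adjust_airspeed(+16.29): V ← 31.84 +16.29 = 48.13 m/s
throttle_to(7301): rpm ← 7301
final state: V = 48.13 m/s, rpm = 7301 → n = rpm/60 = 121.683333 rev/s
J = V / (n·D) = 48.13 / (121.683333 × 2.821) = 0.140211
regime bands: climb J<0.6533 | cruise [0.6533, 1.3066) | windmill J≥1.3066
J = 0.1402 → climb

J = 0.1402, regime = climb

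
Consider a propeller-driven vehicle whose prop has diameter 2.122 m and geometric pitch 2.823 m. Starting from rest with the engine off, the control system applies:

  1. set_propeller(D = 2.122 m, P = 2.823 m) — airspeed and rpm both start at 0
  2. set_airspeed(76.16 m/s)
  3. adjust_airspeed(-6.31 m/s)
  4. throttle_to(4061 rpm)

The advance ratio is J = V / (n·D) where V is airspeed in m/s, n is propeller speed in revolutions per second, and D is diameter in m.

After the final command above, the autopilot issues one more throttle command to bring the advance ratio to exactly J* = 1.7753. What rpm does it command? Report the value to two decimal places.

rpm = 1112.50

set_propeller: D = 2.122 m, P = 2.823 m (p = P/D = 1.330349); state ← (V=0, rpm=0)
set_airspeed(76.16): V ← 76.16 m/s
adjust_airspeed(-6.31): V ← 76.16 -6.31 = 69.85 m/s
throttle_to(4061): rpm ← 4061
final state: V = 69.85 m/s, rpm = 4061 → n = rpm/60 = 67.683333 rev/s
target J* = 1.7753; solve J* = V/(n·D) for n: n = V/(J*·D) = 69.85/(1.7753 × 2.122) = 18.541688 rev/s
rpm = 60·n = 1112.501303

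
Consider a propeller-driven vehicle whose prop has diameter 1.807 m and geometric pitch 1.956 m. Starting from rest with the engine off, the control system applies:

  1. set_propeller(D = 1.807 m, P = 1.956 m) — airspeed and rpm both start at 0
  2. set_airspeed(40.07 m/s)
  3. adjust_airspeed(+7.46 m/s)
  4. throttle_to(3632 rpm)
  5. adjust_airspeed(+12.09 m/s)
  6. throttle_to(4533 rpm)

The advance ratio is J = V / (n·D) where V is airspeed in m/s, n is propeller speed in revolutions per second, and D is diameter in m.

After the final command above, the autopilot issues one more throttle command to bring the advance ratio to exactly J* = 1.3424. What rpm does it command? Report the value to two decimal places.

set_propeller: D = 1.807 m, P = 1.956 m (p = P/D = 1.082457); state ← (V=0, rpm=0)
set_airspeed(40.07): V ← 40.07 m/s
adjust_airspeed(+7.46): V ← 40.07 +7.46 = 47.53 m/s
throttle_to(3632): rpm ← 3632
adjust_airspeed(+12.09): V ← 47.53 +12.09 = 59.62 m/s
throttle_to(4533): rpm ← 4533
final state: V = 59.62 m/s, rpm = 4533 → n = rpm/60 = 75.550000 rev/s
target J* = 1.3424; solve J* = V/(n·D) for n: n = V/(J*·D) = 59.62/(1.3424 × 1.807) = 24.578302 rev/s
rpm = 60·n = 1474.698118

rpm = 1474.70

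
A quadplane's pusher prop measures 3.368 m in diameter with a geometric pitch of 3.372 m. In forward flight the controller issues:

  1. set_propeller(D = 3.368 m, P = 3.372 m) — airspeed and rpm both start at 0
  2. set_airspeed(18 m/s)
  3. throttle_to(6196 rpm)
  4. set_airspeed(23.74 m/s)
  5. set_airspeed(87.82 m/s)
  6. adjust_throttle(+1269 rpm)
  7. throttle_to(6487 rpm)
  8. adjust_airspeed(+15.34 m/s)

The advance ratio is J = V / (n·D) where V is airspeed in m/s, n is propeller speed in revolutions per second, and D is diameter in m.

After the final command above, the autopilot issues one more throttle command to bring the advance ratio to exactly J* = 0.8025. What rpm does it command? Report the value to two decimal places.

rpm = 2290.05

set_propeller: D = 3.368 m, P = 3.372 m (p = P/D = 1.001188); state ← (V=0, rpm=0)
set_airspeed(18): V ← 18 m/s
throttle_to(6196): rpm ← 6196
set_airspeed(23.74): V ← 23.74 m/s
set_airspeed(87.82): V ← 87.82 m/s
adjust_throttle(+1269): rpm ← 6196 +1269 = 7465
throttle_to(6487): rpm ← 6487
adjust_airspeed(+15.34): V ← 87.82 +15.34 = 103.16 m/s
final state: V = 103.16 m/s, rpm = 6487 → n = rpm/60 = 108.116667 rev/s
target J* = 0.8025; solve J* = V/(n·D) for n: n = V/(J*·D) = 103.16/(0.8025 × 3.368) = 38.167544 rev/s
rpm = 60·n = 2290.052612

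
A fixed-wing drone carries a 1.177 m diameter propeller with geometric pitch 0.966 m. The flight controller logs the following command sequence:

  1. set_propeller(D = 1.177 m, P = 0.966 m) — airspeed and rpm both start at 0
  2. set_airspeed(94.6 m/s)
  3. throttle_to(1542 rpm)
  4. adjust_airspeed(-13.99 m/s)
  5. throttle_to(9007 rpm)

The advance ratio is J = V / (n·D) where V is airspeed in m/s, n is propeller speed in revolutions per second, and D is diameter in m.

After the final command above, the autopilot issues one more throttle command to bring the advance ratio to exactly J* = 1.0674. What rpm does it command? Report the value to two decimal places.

set_propeller: D = 1.177 m, P = 0.966 m (p = P/D = 0.820731); state ← (V=0, rpm=0)
set_airspeed(94.6): V ← 94.6 m/s
throttle_to(1542): rpm ← 1542
adjust_airspeed(-13.99): V ← 94.6 -13.99 = 80.61 m/s
throttle_to(9007): rpm ← 9007
final state: V = 80.61 m/s, rpm = 9007 → n = rpm/60 = 150.116667 rev/s
target J* = 1.0674; solve J* = V/(n·D) for n: n = V/(J*·D) = 80.61/(1.0674 × 1.177) = 64.163088 rev/s
rpm = 60·n = 3849.785303

rpm = 3849.79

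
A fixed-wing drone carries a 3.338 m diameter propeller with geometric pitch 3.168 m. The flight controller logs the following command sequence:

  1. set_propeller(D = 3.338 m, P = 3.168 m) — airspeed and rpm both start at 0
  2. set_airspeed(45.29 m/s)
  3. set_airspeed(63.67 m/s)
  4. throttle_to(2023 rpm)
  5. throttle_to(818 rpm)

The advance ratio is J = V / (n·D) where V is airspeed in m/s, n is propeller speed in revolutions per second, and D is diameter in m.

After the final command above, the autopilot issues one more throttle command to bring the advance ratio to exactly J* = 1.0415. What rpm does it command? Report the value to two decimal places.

set_propeller: D = 3.338 m, P = 3.168 m (p = P/D = 0.949071); state ← (V=0, rpm=0)
set_airspeed(45.29): V ← 45.29 m/s
set_airspeed(63.67): V ← 63.67 m/s
throttle_to(2023): rpm ← 2023
throttle_to(818): rpm ← 818
final state: V = 63.67 m/s, rpm = 818 → n = rpm/60 = 13.633333 rev/s
target J* = 1.0415; solve J* = V/(n·D) for n: n = V/(J*·D) = 63.67/(1.0415 × 3.338) = 18.314254 rev/s
rpm = 60·n = 1098.855266

rpm = 1098.86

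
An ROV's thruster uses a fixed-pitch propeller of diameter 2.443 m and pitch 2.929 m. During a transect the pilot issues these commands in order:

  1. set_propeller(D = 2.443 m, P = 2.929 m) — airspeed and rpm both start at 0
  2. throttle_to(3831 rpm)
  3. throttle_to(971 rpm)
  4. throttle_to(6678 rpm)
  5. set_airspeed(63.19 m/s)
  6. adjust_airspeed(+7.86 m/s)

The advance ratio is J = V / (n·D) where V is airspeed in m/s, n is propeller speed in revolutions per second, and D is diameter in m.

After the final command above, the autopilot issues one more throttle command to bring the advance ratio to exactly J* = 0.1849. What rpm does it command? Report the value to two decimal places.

set_propeller: D = 2.443 m, P = 2.929 m (p = P/D = 1.198936); state ← (V=0, rpm=0)
throttle_to(3831): rpm ← 3831
throttle_to(971): rpm ← 971
throttle_to(6678): rpm ← 6678
set_airspeed(63.19): V ← 63.19 m/s
adjust_airspeed(+7.86): V ← 63.19 +7.86 = 71.05 m/s
final state: V = 71.05 m/s, rpm = 6678 → n = rpm/60 = 111.300000 rev/s
target J* = 0.1849; solve J* = V/(n·D) for n: n = V/(J*·D) = 71.05/(0.1849 × 2.443) = 157.290939 rev/s
rpm = 60·n = 9437.456319

rpm = 9437.46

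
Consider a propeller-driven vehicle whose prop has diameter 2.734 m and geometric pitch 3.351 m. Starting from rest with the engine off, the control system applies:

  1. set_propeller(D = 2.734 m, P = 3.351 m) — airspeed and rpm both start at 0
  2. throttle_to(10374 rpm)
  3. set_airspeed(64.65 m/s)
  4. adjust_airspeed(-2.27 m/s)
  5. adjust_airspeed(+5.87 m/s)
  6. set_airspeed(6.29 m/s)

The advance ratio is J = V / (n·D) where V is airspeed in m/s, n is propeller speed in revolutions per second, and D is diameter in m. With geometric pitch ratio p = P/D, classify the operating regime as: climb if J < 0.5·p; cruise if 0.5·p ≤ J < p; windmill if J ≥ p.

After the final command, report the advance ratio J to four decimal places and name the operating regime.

set_propeller: D = 2.734 m, P = 3.351 m (p = P/D = 1.225677); state ← (V=0, rpm=0)
throttle_to(10374): rpm ← 10374
set_airspeed(64.65): V ← 64.65 m/s
adjust_airspeed(-2.27): V ← 64.65 -2.27 = 62.38 m/s
adjust_airspeed(+5.87): V ← 62.38 +5.87 = 68.25 m/s
set_airspeed(6.29): V ← 6.29 m/s
final state: V = 6.29 m/s, rpm = 10374 → n = rpm/60 = 172.900000 rev/s
J = V / (n·D) = 6.29 / (172.900000 × 2.734) = 0.013306
regime bands: climb J<0.6128 | cruise [0.6128, 1.2257) | windmill J≥1.2257
J = 0.0133 → climb

J = 0.0133, regime = climb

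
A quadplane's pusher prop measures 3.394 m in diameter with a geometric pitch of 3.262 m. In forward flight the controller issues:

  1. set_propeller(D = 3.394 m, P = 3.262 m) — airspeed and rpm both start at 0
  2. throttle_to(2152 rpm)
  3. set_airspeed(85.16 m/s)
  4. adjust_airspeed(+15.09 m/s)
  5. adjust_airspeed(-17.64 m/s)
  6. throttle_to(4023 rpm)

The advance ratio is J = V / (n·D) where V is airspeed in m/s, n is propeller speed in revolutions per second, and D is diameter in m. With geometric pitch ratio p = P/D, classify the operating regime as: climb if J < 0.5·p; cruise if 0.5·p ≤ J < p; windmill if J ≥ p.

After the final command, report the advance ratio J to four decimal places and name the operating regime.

J = 0.3630, regime = climb

set_propeller: D = 3.394 m, P = 3.262 m (p = P/D = 0.961108); state ← (V=0, rpm=0)
throttle_to(2152): rpm ← 2152
set_airspeed(85.16): V ← 85.16 m/s
adjust_airspeed(+15.09): V ← 85.16 +15.09 = 100.25 m/s
adjust_airspeed(-17.64): V ← 100.25 -17.64 = 82.61 m/s
throttle_to(4023): rpm ← 4023
final state: V = 82.61 m/s, rpm = 4023 → n = rpm/60 = 67.050000 rev/s
J = V / (n·D) = 82.61 / (67.050000 × 3.394) = 0.363013
regime bands: climb J<0.4806 | cruise [0.4806, 0.9611) | windmill J≥0.9611
J = 0.3630 → climb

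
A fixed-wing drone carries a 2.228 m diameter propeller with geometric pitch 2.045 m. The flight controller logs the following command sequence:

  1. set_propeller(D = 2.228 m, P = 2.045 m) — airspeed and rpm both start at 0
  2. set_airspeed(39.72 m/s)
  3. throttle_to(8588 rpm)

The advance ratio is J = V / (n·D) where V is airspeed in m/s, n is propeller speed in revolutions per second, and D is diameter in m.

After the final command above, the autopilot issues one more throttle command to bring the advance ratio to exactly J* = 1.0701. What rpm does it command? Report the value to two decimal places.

rpm = 999.59

set_propeller: D = 2.228 m, P = 2.045 m (p = P/D = 0.917864); state ← (V=0, rpm=0)
set_airspeed(39.72): V ← 39.72 m/s
throttle_to(8588): rpm ← 8588
final state: V = 39.72 m/s, rpm = 8588 → n = rpm/60 = 143.133333 rev/s
target J* = 1.0701; solve J* = V/(n·D) for n: n = V/(J*·D) = 39.72/(1.0701 × 2.228) = 16.659796 rev/s
rpm = 60·n = 999.587783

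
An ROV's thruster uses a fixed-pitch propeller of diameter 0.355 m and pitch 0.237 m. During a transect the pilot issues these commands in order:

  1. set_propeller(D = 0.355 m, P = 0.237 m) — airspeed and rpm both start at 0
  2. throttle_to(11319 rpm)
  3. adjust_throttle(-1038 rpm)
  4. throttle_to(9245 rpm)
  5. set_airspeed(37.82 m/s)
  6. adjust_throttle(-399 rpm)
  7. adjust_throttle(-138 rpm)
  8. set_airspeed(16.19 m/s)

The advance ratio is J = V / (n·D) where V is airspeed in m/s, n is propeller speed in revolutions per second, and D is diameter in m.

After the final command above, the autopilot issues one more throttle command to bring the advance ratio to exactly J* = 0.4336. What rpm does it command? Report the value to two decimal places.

rpm = 6310.74

set_propeller: D = 0.355 m, P = 0.237 m (p = P/D = 0.667606); state ← (V=0, rpm=0)
throttle_to(11319): rpm ← 11319
adjust_throttle(-1038): rpm ← 11319 -1038 = 10281
throttle_to(9245): rpm ← 9245
set_airspeed(37.82): V ← 37.82 m/s
adjust_throttle(-399): rpm ← 9245 -399 = 8846
adjust_throttle(-138): rpm ← 8846 -138 = 8708
set_airspeed(16.19): V ← 16.19 m/s
final state: V = 16.19 m/s, rpm = 8708 → n = rpm/60 = 145.133333 rev/s
target J* = 0.4336; solve J* = V/(n·D) for n: n = V/(J*·D) = 16.19/(0.4336 × 0.355) = 105.179045 rev/s
rpm = 60·n = 6310.742685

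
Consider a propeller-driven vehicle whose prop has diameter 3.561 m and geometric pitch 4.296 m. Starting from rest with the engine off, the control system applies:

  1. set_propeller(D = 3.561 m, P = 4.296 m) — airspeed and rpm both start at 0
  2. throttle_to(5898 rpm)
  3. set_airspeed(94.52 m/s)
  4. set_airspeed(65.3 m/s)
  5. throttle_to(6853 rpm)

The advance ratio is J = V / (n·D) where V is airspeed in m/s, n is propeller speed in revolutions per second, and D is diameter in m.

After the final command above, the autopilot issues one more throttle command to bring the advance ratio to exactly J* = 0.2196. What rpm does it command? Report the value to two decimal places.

rpm = 5010.26

set_propeller: D = 3.561 m, P = 4.296 m (p = P/D = 1.206403); state ← (V=0, rpm=0)
throttle_to(5898): rpm ← 5898
set_airspeed(94.52): V ← 94.52 m/s
set_airspeed(65.3): V ← 65.3 m/s
throttle_to(6853): rpm ← 6853
final state: V = 65.3 m/s, rpm = 6853 → n = rpm/60 = 114.216667 rev/s
target J* = 0.2196; solve J* = V/(n·D) for n: n = V/(J*·D) = 65.3/(0.2196 × 3.561) = 83.504306 rev/s
rpm = 60·n = 5010.258370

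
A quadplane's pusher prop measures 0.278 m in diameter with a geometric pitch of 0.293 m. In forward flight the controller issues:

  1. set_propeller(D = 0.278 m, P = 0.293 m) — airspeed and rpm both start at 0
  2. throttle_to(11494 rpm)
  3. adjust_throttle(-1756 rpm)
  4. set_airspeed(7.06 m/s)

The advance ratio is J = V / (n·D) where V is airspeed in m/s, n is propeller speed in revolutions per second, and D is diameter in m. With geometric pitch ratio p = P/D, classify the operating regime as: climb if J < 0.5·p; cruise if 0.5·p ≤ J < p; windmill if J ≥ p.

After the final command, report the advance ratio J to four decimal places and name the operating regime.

set_propeller: D = 0.278 m, P = 0.293 m (p = P/D = 1.053957); state ← (V=0, rpm=0)
throttle_to(11494): rpm ← 11494
adjust_throttle(-1756): rpm ← 11494 -1756 = 9738
set_airspeed(7.06): V ← 7.06 m/s
final state: V = 7.06 m/s, rpm = 9738 → n = rpm/60 = 162.300000 rev/s
J = V / (n·D) = 7.06 / (162.300000 × 0.278) = 0.156474
regime bands: climb J<0.5270 | cruise [0.5270, 1.0540) | windmill J≥1.0540
J = 0.1565 → climb

J = 0.1565, regime = climb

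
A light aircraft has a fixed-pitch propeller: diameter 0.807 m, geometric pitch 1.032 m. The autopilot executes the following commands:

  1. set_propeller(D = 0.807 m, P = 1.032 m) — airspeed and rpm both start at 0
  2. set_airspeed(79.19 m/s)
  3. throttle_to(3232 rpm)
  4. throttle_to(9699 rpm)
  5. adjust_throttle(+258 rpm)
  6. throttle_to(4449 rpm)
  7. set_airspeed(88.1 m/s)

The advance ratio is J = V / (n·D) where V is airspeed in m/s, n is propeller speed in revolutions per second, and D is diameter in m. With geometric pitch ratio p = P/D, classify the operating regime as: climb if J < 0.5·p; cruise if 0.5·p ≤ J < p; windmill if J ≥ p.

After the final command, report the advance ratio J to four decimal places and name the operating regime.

J = 1.4723, regime = windmill

set_propeller: D = 0.807 m, P = 1.032 m (p = P/D = 1.278810); state ← (V=0, rpm=0)
set_airspeed(79.19): V ← 79.19 m/s
throttle_to(3232): rpm ← 3232
throttle_to(9699): rpm ← 9699
adjust_throttle(+258): rpm ← 9699 +258 = 9957
throttle_to(4449): rpm ← 4449
set_airspeed(88.1): V ← 88.1 m/s
final state: V = 88.1 m/s, rpm = 4449 → n = rpm/60 = 74.150000 rev/s
J = V / (n·D) = 88.1 / (74.150000 × 0.807) = 1.472283
regime bands: climb J<0.6394 | cruise [0.6394, 1.2788) | windmill J≥1.2788
J = 1.4723 → windmill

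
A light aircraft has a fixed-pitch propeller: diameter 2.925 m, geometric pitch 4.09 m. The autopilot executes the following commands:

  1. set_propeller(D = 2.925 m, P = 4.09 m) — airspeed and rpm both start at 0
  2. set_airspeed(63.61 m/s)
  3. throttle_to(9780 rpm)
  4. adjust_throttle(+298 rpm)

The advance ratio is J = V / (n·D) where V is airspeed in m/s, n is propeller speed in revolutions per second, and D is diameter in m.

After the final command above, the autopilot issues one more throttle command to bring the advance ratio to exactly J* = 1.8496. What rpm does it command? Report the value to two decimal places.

set_propeller: D = 2.925 m, P = 4.09 m (p = P/D = 1.398291); state ← (V=0, rpm=0)
set_airspeed(63.61): V ← 63.61 m/s
throttle_to(9780): rpm ← 9780
adjust_throttle(+298): rpm ← 9780 +298 = 10078
final state: V = 63.61 m/s, rpm = 10078 → n = rpm/60 = 167.966667 rev/s
target J* = 1.8496; solve J* = V/(n·D) for n: n = V/(J*·D) = 63.61/(1.8496 × 2.925) = 11.757682 rev/s
rpm = 60·n = 705.460917

rpm = 705.46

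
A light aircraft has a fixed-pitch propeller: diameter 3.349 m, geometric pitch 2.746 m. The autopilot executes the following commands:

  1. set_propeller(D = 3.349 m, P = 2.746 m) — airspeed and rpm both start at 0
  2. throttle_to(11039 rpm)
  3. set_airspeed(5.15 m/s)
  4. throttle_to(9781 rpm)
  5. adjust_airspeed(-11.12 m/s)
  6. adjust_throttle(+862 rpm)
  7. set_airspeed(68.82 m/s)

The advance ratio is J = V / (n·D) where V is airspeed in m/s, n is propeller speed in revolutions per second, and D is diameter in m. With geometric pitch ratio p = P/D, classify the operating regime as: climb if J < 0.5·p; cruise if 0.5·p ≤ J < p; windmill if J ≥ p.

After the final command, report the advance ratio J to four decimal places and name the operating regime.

set_propeller: D = 3.349 m, P = 2.746 m (p = P/D = 0.819946); state ← (V=0, rpm=0)
throttle_to(11039): rpm ← 11039
set_airspeed(5.15): V ← 5.15 m/s
throttle_to(9781): rpm ← 9781
adjust_airspeed(-11.12): V ← 5.15 -11.12 = -5.97 m/s
adjust_throttle(+862): rpm ← 9781 +862 = 10643
set_airspeed(68.82): V ← 68.82 m/s
final state: V = 68.82 m/s, rpm = 10643 → n = rpm/60 = 177.383333 rev/s
J = V / (n·D) = 68.82 / (177.383333 × 3.349) = 0.115848
regime bands: climb J<0.4100 | cruise [0.4100, 0.8199) | windmill J≥0.8199
J = 0.1158 → climb

J = 0.1158, regime = climb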